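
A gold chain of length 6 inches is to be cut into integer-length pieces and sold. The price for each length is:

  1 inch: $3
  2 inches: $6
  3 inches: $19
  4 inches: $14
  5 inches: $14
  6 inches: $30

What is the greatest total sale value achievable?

38

Consider every possible first cut. v[k] is the best of p[i]+v[k−i] over all sellable i≤k.
v[1] = 3
v[2] = 6  (first piece 1, then v[1]=3)
v[3] = 19
v[4] = 22  (first piece 1, then v[3]=19)
v[5] = 25  (first piece 1, then v[4]=22)
v[6] = 38  (first piece 3, then v[3]=19)
One optimal cutting: 3 + 3 → $19 + $19 = $38.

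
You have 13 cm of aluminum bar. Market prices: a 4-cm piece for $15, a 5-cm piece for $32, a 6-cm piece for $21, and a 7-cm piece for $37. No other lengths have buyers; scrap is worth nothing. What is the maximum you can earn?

69

Let f[k] be the best obtainable value from length k. For each k, try every first piece i and keep the best of price[i] + f[k−i].
f[1] = 0
f[2] = 0
f[3] = 0
f[4] = 15
f[5] = 32
f[6] = 32
f[7] = 37
f[8] = 37
f[9] = 47  (first piece 4, then f[5]=32)
f[10] = 64  (first piece 5, then f[5]=32)
f[11] = 64
f[12] = 69  (first piece 5, then f[7]=37)
f[13] = 69
One optimal cutting: pieces 7 + 5 with 1 cm of scrap → $69.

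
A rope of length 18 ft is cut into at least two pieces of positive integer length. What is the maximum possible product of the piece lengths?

Define prod[k] = max over 1≤i<k of i · max(k−i, prod[k−i]); the inner max lets the remainder stay uncut if that's better.
prod[2] = 1·max(1,0) = 1·1 = 1
prod[3] = max(1·2, 2·1) = 2
prod[4] = max(1·3, 2·2, 3·1) = 4
prod[5] = max(1·4, 2·3, 3·2, 4·1) = 6
prod[6] = max(1·6, 2·4, 3·3, 4·2, 5·1) = 9
prod[7] = max(1·9, 2·6, 3·4, 4·3, 5·2, 6·1) = 12
prod[8] = max(1·12, 2·9, 3·6, …, 6·2, 7·1) = 18
prod[9] = max(1·18, 2·12, 3·9, …, 7·2, 8·1) = 27
prod[10] = max(1·27, 2·18, 3·12, …, 8·2, 9·1) = 36
prod[11] = max(1·36, 2·27, 3·18, …, 9·2, 10·1) = 54
prod[12] = max(1·54, 2·36, 3·27, …, 10·2, 11·1) = 81
prod[13] = max(1·81, 2·54, 3·36, …, 11·2, 12·1) = 108
prod[14] = max(1·108, 2·81, 3·54, …, 12·2, 13·1) = 162
prod[15] = max(1·162, 2·108, 3·81, …, 13·2, 14·1) = 243
prod[16] = max(1·243, 2·162, 3·108, …, 14·2, 15·1) = 324
prod[17] = max(1·324, 2·243, 3·162, …, 15·2, 16·1) = 486
prod[18] = max(1·486, 2·324, 3·243, …, 16·2, 17·1) = 729
One optimal split: 3 + 3 + 3 + 3 + 3 + 3; product 3·3·3·3·3·3 = 729.

729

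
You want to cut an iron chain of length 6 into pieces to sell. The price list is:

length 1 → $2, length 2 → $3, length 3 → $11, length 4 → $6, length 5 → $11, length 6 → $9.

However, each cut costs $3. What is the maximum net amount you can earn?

19

Build v[k] bottom-up: v[k] = max over allowed piece i of (p[i] + v[k−i]) − 3 per cut.
v[1] = 2
v[2] = max(2+2-3, 3+0) = 3
v[3] = max(2+3-3, 3+2-3, 11+0) = 11
v[4] = max(2+11-3, 3+3-3, 11+2-3, 6+0) = 10
v[5] = max(2+10-3, 3+11-3, 11+3-3, 6+2-3, 11+0) = 11
v[6] = max(2+11-3, 3+10-3, 11+11-3, 6+3-3, 11+2-3, 9+0) = 19
One optimal plan: pieces 3 + 3 (1 cut) → $22 − $3 = $19.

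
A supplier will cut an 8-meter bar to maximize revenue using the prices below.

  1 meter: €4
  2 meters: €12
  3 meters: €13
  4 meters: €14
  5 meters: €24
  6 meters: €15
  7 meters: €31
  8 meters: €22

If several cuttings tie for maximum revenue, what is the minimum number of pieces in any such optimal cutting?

Let r[k] be the best obtainable value from length k. For each k, try every first piece i and keep the best of price[i] + r[k−i].
r[1] = 4
r[2] = 12
r[3] = 16  (first piece 1, then r[2]=12)
r[4] = 24  (first piece 2, then r[2]=12)
r[5] = 28  (first piece 1, then r[4]=24)
r[6] = 36  (first piece 2, then r[4]=24)
r[7] = 40  (first piece 1, then r[6]=36)
r[8] = 48  (first piece 2, then r[6]=36)
Maximum revenue is €48.
Now minimize piece count subject to staying optimal: for each k, pieces[k] = 1 + min over i with p[i]+r[k−i]=r[k] of pieces[k−i].
pieces[5] = 3
pieces[6] = 3
pieces[7] = 4
pieces[8] = 4

4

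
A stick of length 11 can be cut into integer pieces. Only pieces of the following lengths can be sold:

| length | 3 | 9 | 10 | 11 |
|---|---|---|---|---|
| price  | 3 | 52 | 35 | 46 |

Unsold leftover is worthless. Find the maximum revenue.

Build r[k] bottom-up: r[k] = max over allowed piece i of (p[i] + r[k−i]).
r[1] = 0
r[2] = 0
r[3] = 3
r[4] = 3
r[5] = 3
r[6] = 6  (first piece 3, then r[3]=3)
r[7] = 6
r[8] = 6
r[9] = max(3+6, 52+0) = 52
r[10] = max(3+6, 52+0, 35+0) = 52
r[11] = max(3+6, 52+0, 35+0, 46+0) = 52
One optimal cutting: pieces 9 with 2 meters of scrap → 52.

52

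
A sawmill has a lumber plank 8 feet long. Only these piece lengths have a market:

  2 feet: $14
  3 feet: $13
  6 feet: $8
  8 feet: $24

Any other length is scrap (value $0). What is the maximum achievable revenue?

56

Let f[k] be the best obtainable value from length k. For each k, try every first piece i and keep the best of price[i] + f[k−i].
f[1] = 0
f[2] = 14
f[3] = max(14+0, 13+0) = 14
f[4] = max(14+14, 13+0) = 28
f[5] = max(14+14, 13+14) = 28
f[6] = max(14+28, 13+14, 8+0) = 42
f[7] = max(14+28, 13+28, 8+0) = 42
f[8] = max(14+42, 13+28, 8+14, 24+0) = 56
One optimal cutting: 2 + 2 + 2 + 2 → $56.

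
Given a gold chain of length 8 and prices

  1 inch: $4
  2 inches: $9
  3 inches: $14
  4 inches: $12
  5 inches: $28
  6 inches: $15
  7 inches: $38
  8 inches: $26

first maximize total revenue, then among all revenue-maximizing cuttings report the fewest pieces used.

Build r[k] bottom-up: r[k] = max over allowed piece i of (p[i] + r[k−i]).
r[1] = 4
r[2] = max(4+4, 9+0) = 9
r[3] = max(4+9, 9+4, 14+0) = 14
r[4] = max(4+14, 9+9, 14+4, 12+0) = 18
r[5] = max(4+18, 9+14, 14+9, 12+4, 28+0) = 28
r[6] = max(4+28, 9+18, 14+14, 12+9, 28+4, 15+0) = 32
r[7] = max(4+32, 9+28, 14+18, …, 15+4, 38+0) = 38
r[8] = max(4+38, 9+32, 14+28, …, 38+4, 26+0) = 42
Maximum revenue is $42.
Now minimize piece count subject to staying optimal: for each k, pieces[k] = 1 + min over i with p[i]+r[k−i]=r[k] of pieces[k−i].
pieces[5] = 1
pieces[6] = 2
pieces[7] = 1
pieces[8] = 2

2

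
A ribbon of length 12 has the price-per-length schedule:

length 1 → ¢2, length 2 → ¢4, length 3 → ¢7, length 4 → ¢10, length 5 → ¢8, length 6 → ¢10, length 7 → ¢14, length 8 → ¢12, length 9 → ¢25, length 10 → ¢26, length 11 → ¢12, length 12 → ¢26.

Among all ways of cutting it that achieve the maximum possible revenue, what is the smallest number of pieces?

2

Build r[k] bottom-up: r[k] = max over allowed piece i of (p[i] + r[k−i]).
r[1] = 2
r[2] = max(2+2, 4+0) = 4
r[3] = max(2+4, 4+2, 7+0) = 7
r[4] = max(2+7, 4+4, 7+2, 10+0) = 10
r[5] = max(2+10, 4+7, 7+4, 10+2, 8+0) = 12
r[6] = max(2+12, 4+10, 7+7, 10+4, 8+2, 10+0) = 14
r[7] = max(2+14, 4+12, 7+10, …, 10+2, 14+0) = 17
r[8] = max(2+17, 4+14, 7+12, …, 14+2, 12+0) = 20
r[9] = max(2+20, 4+17, 7+14, …, 12+2, 25+0) = 25
r[10] = max(2+25, 4+20, 7+17, …, 25+2, 26+0) = 27
r[11] = max(2+27, 4+25, 7+20, …, 26+2, 12+0) = 29
r[12] = max(2+29, 4+27, 7+25, …, 12+2, 26+0) = 32
Maximum revenue is ¢32.
Now minimize piece count subject to staying optimal: for each k, pieces[k] = 1 + min over i with p[i]+r[k−i]=r[k] of pieces[k−i].
pieces[9] = 1
pieces[10] = 2
pieces[11] = 2
pieces[12] = 2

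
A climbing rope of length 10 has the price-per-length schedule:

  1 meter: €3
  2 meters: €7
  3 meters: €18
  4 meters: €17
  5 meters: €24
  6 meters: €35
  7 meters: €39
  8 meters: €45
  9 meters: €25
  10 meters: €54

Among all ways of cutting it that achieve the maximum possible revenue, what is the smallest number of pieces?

2

Build r[k] bottom-up: r[k] = max over allowed piece i of (p[i] + r[k−i]).
r[1] = 3
r[2] = max(3+3, 7+0) = 7
r[3] = max(3+7, 7+3, 18+0) = 18
r[4] = max(3+18, 7+7, 18+3, 17+0) = 21
r[5] = max(3+21, 7+18, 18+7, 17+3, 24+0) = 25
r[6] = max(3+25, 7+21, 18+18, 17+7, 24+3, 35+0) = 36
r[7] = max(3+36, 7+25, 18+21, …, 35+3, 39+0) = 39
r[8] = max(3+39, 7+36, 18+25, …, 39+3, 45+0) = 45
r[9] = max(3+45, 7+39, 18+36, …, 45+3, 25+0) = 54
r[10] = max(3+54, 7+45, 18+39, …, 25+3, 54+0) = 57
Maximum revenue is €57.
Now minimize piece count subject to staying optimal: for each k, pieces[k] = 1 + min over i with p[i]+r[k−i]=r[k] of pieces[k−i].
pieces[7] = 1
pieces[8] = 1
pieces[9] = 3
pieces[10] = 2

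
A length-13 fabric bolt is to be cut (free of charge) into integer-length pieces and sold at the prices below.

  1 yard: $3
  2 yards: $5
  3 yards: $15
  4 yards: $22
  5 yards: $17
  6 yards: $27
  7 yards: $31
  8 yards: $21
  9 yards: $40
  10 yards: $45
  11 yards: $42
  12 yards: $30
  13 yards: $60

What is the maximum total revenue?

Consider every possible first cut. best[k] is the best of p[i]+best[k−i] over all sellable i≤k.
best[1] = 3
best[2] = 6  (first piece 1, then best[1]=3)
best[3] = 15
best[4] = 22
best[5] = 25  (first piece 1, then best[4]=22)
best[6] = 30  (first piece 3, then best[3]=15)
best[7] = 37  (first piece 3, then best[4]=22)
best[8] = 44  (first piece 4, then best[4]=22)
best[9] = 47  (first piece 1, then best[8]=44)
best[10] = 52  (first piece 3, then best[7]=37)
best[11] = 59  (first piece 3, then best[8]=44)
best[12] = 66  (first piece 4, then best[8]=44)
best[13] = 69  (first piece 1, then best[12]=66)
One optimal cutting: 4 + 4 + 4 + 1 → $22 + $22 + $22 + $3 = $69.

69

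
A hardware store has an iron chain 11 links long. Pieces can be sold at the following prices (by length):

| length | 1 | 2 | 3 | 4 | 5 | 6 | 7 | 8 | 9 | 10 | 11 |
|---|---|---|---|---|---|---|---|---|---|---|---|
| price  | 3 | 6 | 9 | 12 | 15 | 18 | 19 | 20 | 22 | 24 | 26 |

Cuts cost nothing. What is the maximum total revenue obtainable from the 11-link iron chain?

33

Consider every possible first cut. best[k] is the best of p[i]+best[k−i] over all sellable i≤k.
best[1] = 3
best[2] = 6  (first piece 1, then best[1]=3)
best[3] = 9  (first piece 1, then best[2]=6)
best[4] = 12  (first piece 1, then best[3]=9)
best[5] = 15  (first piece 1, then best[4]=12)
best[6] = 18  (first piece 1, then best[5]=15)
best[7] = 21  (first piece 1, then best[6]=18)
best[8] = 24  (first piece 1, then best[7]=21)
best[9] = 27  (first piece 1, then best[8]=24)
best[10] = 30  (first piece 1, then best[9]=27)
best[11] = 33  (first piece 1, then best[10]=30)
One optimal cutting: 1 + 1 + 1 + 1 + 1 + 1 + 1 + 1 + 1 + 1 + 1 → $3 + $3 + $3 + $3 + $3 + $3 + $3 + $3 + $3 + $3 + $3 = $33.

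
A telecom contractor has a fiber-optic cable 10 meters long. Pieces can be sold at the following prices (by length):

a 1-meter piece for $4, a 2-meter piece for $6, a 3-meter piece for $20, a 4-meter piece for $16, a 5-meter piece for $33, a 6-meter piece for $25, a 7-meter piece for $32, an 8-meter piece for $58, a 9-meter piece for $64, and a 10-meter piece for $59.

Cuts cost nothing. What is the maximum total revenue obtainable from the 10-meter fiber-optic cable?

Consider every possible first cut. R[k] is the best of p[i]+R[k−i] over all sellable i≤k.
R[1] = 4
R[2] = 8  (first piece 1, then R[1]=4)
R[3] = 20
R[4] = 24  (first piece 1, then R[3]=20)
R[5] = 33
R[6] = 40  (first piece 3, then R[3]=20)
R[7] = 44  (first piece 1, then R[6]=40)
R[8] = 58
R[9] = 64
R[10] = 68  (first piece 1, then R[9]=64)
One optimal cutting: 9 + 1 → $64 + $4 = $68.

68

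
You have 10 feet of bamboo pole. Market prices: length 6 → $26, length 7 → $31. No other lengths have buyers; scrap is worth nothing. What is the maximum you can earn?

Consider every possible first cut. best[k] is the best of p[i]+best[k−i] over all sellable i≤k.
best[1] = 0
best[2] = 0
best[3] = 0
best[4] = 0
best[5] = 0
best[6] = 26
best[7] = max(26+0, 31+0) = 31
best[8] = max(26+0, 31+0) = 31
best[9] = max(26+0, 31+0) = 31
best[10] = max(26+0, 31+0) = 31
One optimal cutting: pieces 7 with 3 feet of scrap → $31.

31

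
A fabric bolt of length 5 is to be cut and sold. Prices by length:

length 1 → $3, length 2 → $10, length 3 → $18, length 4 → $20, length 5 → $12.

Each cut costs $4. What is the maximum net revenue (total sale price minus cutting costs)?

Consider every possible first cut. r[k] is the best of p[i]+r[k−i] over all sellable i≤k, charging 4 whenever i<k.
r[1] = 3
r[2] = max(3+3-4, 10+0) = 10
r[3] = max(3+10-4, 10+3-4, 18+0) = 18
r[4] = max(3+18-4, 10+10-4, 18+3-4, 20+0) = 20
r[5] = max(3+20-4, 10+18-4, 18+10-4, 20+3-4, 12+0) = 24
One optimal plan: pieces 3 + 2 (1 cut) → $28 − $4 = $24.

24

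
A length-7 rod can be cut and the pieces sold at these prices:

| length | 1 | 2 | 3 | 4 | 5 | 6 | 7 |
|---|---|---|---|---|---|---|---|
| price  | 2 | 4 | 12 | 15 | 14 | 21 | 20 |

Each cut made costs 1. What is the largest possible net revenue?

Let r[k] be the best obtainable value from length k. For each k, try every first piece i and keep the best of price[i] + r[k−i] minus the 1 cut fee when i<k.
r[1] = 2
r[2] = max(2+2-1, 4+0) = 4
r[3] = max(2+4-1, 4+2-1, 12+0) = 12
r[4] = max(2+12-1, 4+4-1, 12+2-1, 15+0) = 15
r[5] = max(2+15-1, 4+12-1, 12+4-1, 15+2-1, 14+0) = 16
r[6] = max(2+16-1, 4+15-1, 12+12-1, 15+4-1, 14+2-1, 21+0) = 23
r[7] = max(2+23-1, 4+16-1, 12+15-1, …, 21+2-1, 20+0) = 26
One optimal plan: pieces 4 + 3 (1 cut) → 27 − 1 = 26.

26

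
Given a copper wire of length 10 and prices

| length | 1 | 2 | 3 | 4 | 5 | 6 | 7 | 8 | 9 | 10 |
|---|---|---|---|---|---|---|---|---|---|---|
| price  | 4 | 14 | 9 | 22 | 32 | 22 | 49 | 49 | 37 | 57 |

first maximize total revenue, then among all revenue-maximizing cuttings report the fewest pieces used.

5

Consider every possible first cut. r[k] is the best of p[i]+r[k−i] over all sellable i≤k.
r[1] = 4
r[2] = 14
r[3] = 18  (first piece 1, then r[2]=14)
r[4] = 28  (first piece 2, then r[2]=14)
r[5] = 32  (first piece 1, then r[4]=28)
r[6] = 42  (first piece 2, then r[4]=28)
r[7] = 49
r[8] = 56  (first piece 2, then r[6]=42)
r[9] = 63  (first piece 2, then r[7]=49)
r[10] = 70  (first piece 2, then r[8]=56)
Maximum revenue is €70.
Now minimize piece count subject to staying optimal: for each k, pieces[k] = 1 + min over i with p[i]+r[k−i]=r[k] of pieces[k−i].
pieces[7] = 1
pieces[8] = 4
pieces[9] = 2
pieces[10] = 5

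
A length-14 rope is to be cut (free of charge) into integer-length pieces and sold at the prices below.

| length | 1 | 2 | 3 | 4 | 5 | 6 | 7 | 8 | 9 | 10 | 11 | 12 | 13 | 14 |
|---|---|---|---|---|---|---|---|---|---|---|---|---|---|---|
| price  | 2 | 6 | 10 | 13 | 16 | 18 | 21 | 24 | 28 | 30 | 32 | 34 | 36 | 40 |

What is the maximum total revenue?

Consider every possible first cut. R[k] is the best of p[i]+R[k−i] over all sellable i≤k.
R[1] = 2
R[2] = max(2+2, 6+0) = 6
R[3] = max(2+6, 6+2, 10+0) = 10
R[4] = max(2+10, 6+6, 10+2, 13+0) = 13
R[5] = max(2+13, 6+10, 10+6, 13+2, 16+0) = 16
R[6] = max(2+16, 6+13, 10+10, 13+6, 16+2, 18+0) = 20
R[7] = max(2+20, 6+16, 10+13, …, 18+2, 21+0) = 23
R[8] = max(2+23, 6+20, 10+16, …, 21+2, 24+0) = 26
R[9] = max(2+26, 6+23, 10+20, …, 24+2, 28+0) = 30
R[10] = max(2+30, 6+26, 10+23, …, 28+2, 30+0) = 33
R[11] = max(2+33, 6+30, 10+26, …, 30+2, 32+0) = 36
R[12] = max(2+36, 6+33, 10+30, …, 32+2, 34+0) = 40
R[13] = max(2+40, 6+36, 10+33, …, 34+2, 36+0) = 43
R[14] = max(2+43, 6+40, 10+36, …, 36+2, 40+0) = 46
One optimal cutting: 3 + 3 + 3 + 3 + 2 → €10 + €10 + €10 + €10 + €6 = €46.

46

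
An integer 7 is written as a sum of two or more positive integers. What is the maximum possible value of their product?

Let P[k] be the best product for length k (with at least one cut). For each first piece i, the rest contributes max(k−i, P[k−i]).
P[2] = 1·max(1,0) = 1·1 = 1
P[3] = max(1·2, 2·1) = 2
P[4] = max(1·3, 2·2, 3·1) = 4
P[5] = max(1·4, 2·3, 3·2, 4·1) = 6
P[6] = max(1·6, 2·4, 3·3, 4·2, 5·1) = 9
P[7] = max(1·9, 2·6, 3·4, 4·3, 5·2, 6·1) = 12
One optimal split: 3 + 2 + 2; product 3·2·2 = 12.

12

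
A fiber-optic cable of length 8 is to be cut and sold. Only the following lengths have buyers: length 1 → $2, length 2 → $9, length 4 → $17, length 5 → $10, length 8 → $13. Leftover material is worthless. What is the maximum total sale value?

Let f[k] be the best obtainable value from length k. For each k, try every first piece i and keep the best of price[i] + f[k−i].
f[1] = 2
f[2] = max(2+2, 9+0) = 9
f[3] = max(2+9, 9+2) = 11
f[4] = max(2+11, 9+9, 17+0) = 18
f[5] = max(2+18, 9+11, 17+2, 10+0) = 20
f[6] = max(2+20, 9+18, 17+9, 10+2) = 27
f[7] = max(2+27, 9+20, 17+11, 10+9) = 29
f[8] = max(2+29, 9+27, 17+18, 10+11, 13+0) = 36
One optimal cutting: 2 + 2 + 2 + 2 → $36.

36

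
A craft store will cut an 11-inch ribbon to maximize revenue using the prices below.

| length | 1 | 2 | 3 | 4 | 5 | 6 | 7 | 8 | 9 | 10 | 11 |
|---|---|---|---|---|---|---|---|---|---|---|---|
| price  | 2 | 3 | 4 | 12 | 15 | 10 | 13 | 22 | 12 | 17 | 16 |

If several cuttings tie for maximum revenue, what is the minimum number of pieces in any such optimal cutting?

Build r[k] bottom-up: r[k] = max over allowed piece i of (p[i] + r[k−i]).
r[1] = 2
r[2] = max(2+2, 3+0) = 4
r[3] = max(2+4, 3+2, 4+0) = 6
r[4] = max(2+6, 3+4, 4+2, 12+0) = 12
r[5] = max(2+12, 3+6, 4+4, 12+2, 15+0) = 15
r[6] = max(2+15, 3+12, 4+6, 12+4, 15+2, 10+0) = 17
r[7] = max(2+17, 3+15, 4+12, …, 10+2, 13+0) = 19
r[8] = max(2+19, 3+17, 4+15, …, 13+2, 22+0) = 24
r[9] = max(2+24, 3+19, 4+17, …, 22+2, 12+0) = 27
r[10] = max(2+27, 3+24, 4+19, …, 12+2, 17+0) = 30
r[11] = max(2+30, 3+27, 4+24, …, 17+2, 16+0) = 32
Maximum revenue is ¢32.
Now minimize piece count subject to staying optimal: for each k, pieces[k] = 1 + min over i with p[i]+r[k−i]=r[k] of pieces[k−i].
pieces[8] = 2
pieces[9] = 2
pieces[10] = 2
pieces[11] = 3

3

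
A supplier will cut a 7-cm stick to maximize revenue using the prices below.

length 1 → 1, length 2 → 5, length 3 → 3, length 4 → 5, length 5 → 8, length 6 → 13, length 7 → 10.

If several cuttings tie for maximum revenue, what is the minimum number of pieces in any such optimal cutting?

Consider every possible first cut. r[k] is the best of p[i]+r[k−i] over all sellable i≤k.
r[1] = 1
r[2] = max(1+1, 5+0) = 5
r[3] = max(1+5, 5+1, 3+0) = 6
r[4] = max(1+6, 5+5, 3+1, 5+0) = 10
r[5] = max(1+10, 5+6, 3+5, 5+1, 8+0) = 11
r[6] = max(1+11, 5+10, 3+6, 5+5, 8+1, 13+0) = 15
r[7] = max(1+15, 5+11, 3+10, …, 13+1, 10+0) = 16
Maximum revenue is 16.
Now minimize piece count subject to staying optimal: for each k, pieces[k] = 1 + min over i with p[i]+r[k−i]=r[k] of pieces[k−i].
pieces[4] = 2
pieces[5] = 3
pieces[6] = 3
pieces[7] = 4

4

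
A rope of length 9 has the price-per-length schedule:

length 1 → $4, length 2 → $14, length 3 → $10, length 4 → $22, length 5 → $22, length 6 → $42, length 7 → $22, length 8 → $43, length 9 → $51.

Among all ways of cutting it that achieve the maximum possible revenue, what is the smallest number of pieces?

3

Let r[k] be the best obtainable value from length k. For each k, try every first piece i and keep the best of price[i] + r[k−i].
r[1] = 4
r[2] = 14
r[3] = 18  (first piece 1, then r[2]=14)
r[4] = 28  (first piece 2, then r[2]=14)
r[5] = 32  (first piece 1, then r[4]=28)
r[6] = 42  (first piece 2, then r[4]=28)
r[7] = 46  (first piece 1, then r[6]=42)
r[8] = 56  (first piece 2, then r[6]=42)
r[9] = 60  (first piece 1, then r[8]=56)
Maximum revenue is $60.
Now minimize piece count subject to staying optimal: for each k, pieces[k] = 1 + min over i with p[i]+r[k−i]=r[k] of pieces[k−i].
pieces[6] = 1
pieces[7] = 2
pieces[8] = 2
pieces[9] = 3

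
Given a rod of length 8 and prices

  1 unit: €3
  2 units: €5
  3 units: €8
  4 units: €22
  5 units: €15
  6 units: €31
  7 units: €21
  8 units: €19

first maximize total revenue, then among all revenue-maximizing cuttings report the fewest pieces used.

2

Build r[k] bottom-up: r[k] = max over allowed piece i of (p[i] + r[k−i]).
r[1] = 3
r[2] = max(3+3, 5+0) = 6
r[3] = max(3+6, 5+3, 8+0) = 9
r[4] = max(3+9, 5+6, 8+3, 22+0) = 22
r[5] = max(3+22, 5+9, 8+6, 22+3, 15+0) = 25
r[6] = max(3+25, 5+22, 8+9, 22+6, 15+3, 31+0) = 31
r[7] = max(3+31, 5+25, 8+22, …, 31+3, 21+0) = 34
r[8] = max(3+34, 5+31, 8+25, …, 21+3, 19+0) = 44
Maximum revenue is €44.
Now minimize piece count subject to staying optimal: for each k, pieces[k] = 1 + min over i with p[i]+r[k−i]=r[k] of pieces[k−i].
pieces[5] = 2
pieces[6] = 1
pieces[7] = 2
pieces[8] = 2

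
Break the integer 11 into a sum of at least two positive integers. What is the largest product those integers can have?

54

Fill prod[k] for k=2..11: at each k try every first piece i and multiply by the better of (k−i) uncut or prod[k−i].
Small cases: prod[2]=1, prod[3]=2.
prod[4] = 2·max(2,1) = 2·2 = 4
prod[5] = 2·max(3,2) = 2·3 = 6
prod[6] = 3·max(3,2) = 3·3 = 9
prod[7] = 2·max(5,6) = 2·6 = 12
prod[8] = 2·max(6,9) = 2·9 = 18
prod[9] = 3·max(6,9) = 3·9 = 27
prod[10] = 2·max(8,18) = 2·18 = 36
prod[11] = 2·max(9,27) = 2·27 = 54
One optimal split: 3 + 3 + 3 + 2; product 3·3·3·2 = 54.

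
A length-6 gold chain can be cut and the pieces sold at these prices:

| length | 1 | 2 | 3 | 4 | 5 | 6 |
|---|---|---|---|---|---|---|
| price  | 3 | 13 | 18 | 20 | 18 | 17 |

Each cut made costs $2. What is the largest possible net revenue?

35

Let net[k] be the best obtainable value from length k. For each k, try every first piece i and keep the best of price[i] + net[k−i] minus the 2 cut fee when i<k.
net[1] = 3
net[2] = max(3+3-2, 13+0) = 13
net[3] = max(3+13-2, 13+3-2, 18+0) = 18
net[4] = max(3+18-2, 13+13-2, 18+3-2, 20+0) = 24
net[5] = max(3+24-2, 13+18-2, 18+13-2, 20+3-2, 18+0) = 29
net[6] = max(3+29-2, 13+24-2, 18+18-2, 20+13-2, 18+3-2, 17+0) = 35
One optimal plan: pieces 2 + 2 + 2 (2 cuts) → $39 − $4 = $35.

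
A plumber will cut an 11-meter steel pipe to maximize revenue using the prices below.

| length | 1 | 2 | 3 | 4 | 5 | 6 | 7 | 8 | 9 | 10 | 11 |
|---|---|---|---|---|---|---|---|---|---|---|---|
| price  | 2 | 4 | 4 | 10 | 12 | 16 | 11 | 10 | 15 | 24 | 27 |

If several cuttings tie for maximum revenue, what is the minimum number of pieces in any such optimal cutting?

Build r[k] bottom-up: r[k] = max over allowed piece i of (p[i] + r[k−i]).
r[1] = 2
r[2] = 4  (first piece 1, then r[1]=2)
r[3] = 6  (first piece 1, then r[2]=4)
r[4] = 10
r[5] = 12  (first piece 1, then r[4]=10)
r[6] = 16
r[7] = 18  (first piece 1, then r[6]=16)
r[8] = 20  (first piece 1, then r[7]=18)
r[9] = 22  (first piece 1, then r[8]=20)
r[10] = 26  (first piece 4, then r[6]=16)
r[11] = 28  (first piece 1, then r[10]=26)
Maximum revenue is $28.
Now minimize piece count subject to staying optimal: for each k, pieces[k] = 1 + min over i with p[i]+r[k−i]=r[k] of pieces[k−i].
pieces[8] = 2
pieces[9] = 2
pieces[10] = 2
pieces[11] = 2

2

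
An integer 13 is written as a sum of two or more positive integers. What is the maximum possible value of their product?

Define prod[k] = max over 1≤i<k of i · max(k−i, prod[k−i]); the inner max lets the remainder stay uncut if that's better.
prod[2] = 1×max(1,0) = 1×1 = 1
prod[3] = 1×max(2,1) = 1×2 = 2
prod[4] = 2×max(2,1) = 2×2 = 4
prod[5] = 2×max(3,2) = 2×3 = 6
prod[6] = 3×max(3,2) = 3×3 = 9
prod[7] = 2×max(5,6) = 2×6 = 12
prod[8] = 2×max(6,9) = 2×9 = 18
prod[9] = 3×max(6,9) = 3×9 = 27
prod[10] = 2×max(8,18) = 2×18 = 36
prod[11] = 2×max(9,27) = 2×27 = 54
prod[12] = 3×max(9,27) = 3×27 = 81
prod[13] = 2×max(11,54) = 2×54 = 108
One optimal split: 3 + 3 + 3 + 2 + 2; product 3×3×3×2×2 = 108.

108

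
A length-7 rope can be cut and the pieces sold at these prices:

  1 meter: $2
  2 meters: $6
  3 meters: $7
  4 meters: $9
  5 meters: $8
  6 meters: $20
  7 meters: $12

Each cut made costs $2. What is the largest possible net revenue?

20

Build net[k] bottom-up: net[k] = max over allowed piece i of (p[i] + net[k−i]) − 2 per cut.
net[1] = 2
net[2] = 6
net[3] = 7
net[4] = 10  (first piece 2, then net[2]=6)
net[5] = 11  (first piece 2, then net[3]=7)
net[6] = 20
net[7] = 20  (first piece 1, then net[6]=20)
One optimal plan: pieces 6 + 1 (1 cut) → $22 − $2 = $20.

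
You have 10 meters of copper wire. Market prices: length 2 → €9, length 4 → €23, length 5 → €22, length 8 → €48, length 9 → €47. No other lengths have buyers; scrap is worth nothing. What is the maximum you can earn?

57

Let f[k] be the best obtainable value from length k. For each k, try every first piece i and keep the best of price[i] + f[k−i].
f[1] = 0
f[2] = 9
f[3] = 9
f[4] = max(9+9, 23+0) = 23
f[5] = max(9+9, 23+0, 22+0) = 23
f[6] = max(9+23, 23+9, 22+0) = 32
f[7] = max(9+23, 23+9, 22+9) = 32
f[8] = max(9+32, 23+23, 22+9, 48+0) = 48
f[9] = max(9+32, 23+23, 22+23, 48+0, 47+0) = 48
f[10] = max(9+48, 23+32, 22+23, 48+9, 47+0) = 57
One optimal cutting: 8 + 2 → €57.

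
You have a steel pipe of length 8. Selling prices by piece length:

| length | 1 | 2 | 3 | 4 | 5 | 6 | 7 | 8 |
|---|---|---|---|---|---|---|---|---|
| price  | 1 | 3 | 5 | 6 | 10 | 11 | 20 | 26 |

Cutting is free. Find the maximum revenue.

26

Let r[k] be the best obtainable value from length k. For each k, try every first piece i and keep the best of price[i] + r[k−i].
r[1] = 1
r[2] = 3
r[3] = 5
r[4] = 6  (first piece 1, then r[3]=5)
r[5] = 10
r[6] = 11  (first piece 1, then r[5]=10)
r[7] = 20
r[8] = 26
Best is to sell the whole 8-meter piece uncut for $26.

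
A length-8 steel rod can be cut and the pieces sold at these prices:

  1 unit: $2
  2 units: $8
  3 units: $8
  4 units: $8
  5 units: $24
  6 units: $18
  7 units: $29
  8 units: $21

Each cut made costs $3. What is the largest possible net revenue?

29

Let net[k] be the best obtainable value from length k. For each k, try every first piece i and keep the best of price[i] + net[k−i] minus the 3 cut fee when i<k.
net[1] = 2
net[2] = max(2+2-3, 8+0) = 8
net[3] = max(2+8-3, 8+2-3, 8+0) = 8
net[4] = max(2+8-3, 8+8-3, 8+2-3, 8+0) = 13
net[5] = max(2+13-3, 8+8-3, 8+8-3, 8+2-3, 24+0) = 24
net[6] = max(2+24-3, 8+13-3, 8+8-3, 8+8-3, 24+2-3, 18+0) = 23
net[7] = max(2+23-3, 8+24-3, 8+13-3, …, 18+2-3, 29+0) = 29
net[8] = max(2+29-3, 8+23-3, 8+24-3, …, 29+2-3, 21+0) = 29
One optimal plan: pieces 5 + 3 (1 cut) → $32 − $3 = $29.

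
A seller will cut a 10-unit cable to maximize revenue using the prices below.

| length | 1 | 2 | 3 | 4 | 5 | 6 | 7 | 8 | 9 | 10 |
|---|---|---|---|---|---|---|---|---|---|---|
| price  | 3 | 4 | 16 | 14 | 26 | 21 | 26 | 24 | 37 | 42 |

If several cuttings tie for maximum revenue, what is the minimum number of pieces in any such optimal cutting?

Let r[k] be the best obtainable value from length k. For each k, try every first piece i and keep the best of price[i] + r[k−i].
r[1] = 3
r[2] = max(3+3, 4+0) = 6
r[3] = max(3+6, 4+3, 16+0) = 16
r[4] = max(3+16, 4+6, 16+3, 14+0) = 19
r[5] = max(3+19, 4+16, 16+6, 14+3, 26+0) = 26
r[6] = max(3+26, 4+19, 16+16, 14+6, 26+3, 21+0) = 32
r[7] = max(3+32, 4+26, 16+19, …, 21+3, 26+0) = 35
r[8] = max(3+35, 4+32, 16+26, …, 26+3, 24+0) = 42
r[9] = max(3+42, 4+35, 16+32, …, 24+3, 37+0) = 48
r[10] = max(3+48, 4+42, 16+35, …, 37+3, 42+0) = 52
Maximum revenue is $52.
Now minimize piece count subject to staying optimal: for each k, pieces[k] = 1 + min over i with p[i]+r[k−i]=r[k] of pieces[k−i].
pieces[7] = 3
pieces[8] = 2
pieces[9] = 3
pieces[10] = 2

2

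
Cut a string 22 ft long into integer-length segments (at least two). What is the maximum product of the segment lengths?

2916

Fill m[k] for k=2..22: at each k try every first piece i and multiply by the better of (k−i) uncut or m[k−i].
m[2] = 1×max(1,0) = 1×1 = 1
m[3] = max(1×2, 2×1) = 2
m[4] = max(1×3, 2×2, 3×1) = 4
m[5] = max(1×4, 2×3, 3×2, 4×1) = 6
m[6] = max(1×6, 2×4, 3×3, 4×2, 5×1) = 9
m[7] = max(1×9, 2×6, 3×4, 4×3, 5×2, 6×1) = 12
m[8] = max(1×12, 2×9, 3×6, …, 6×2, 7×1) = 18
m[9] = max(1×18, 2×12, 3×9, …, 7×2, 8×1) = 27
m[10] = max(1×27, 2×18, 3×12, …, 8×2, 9×1) = 36
m[11] = max(1×36, 2×27, 3×18, …, 9×2, 10×1) = 54
m[12] = max(1×54, 2×36, 3×27, …, 10×2, 11×1) = 81
m[13] = max(1×81, 2×54, 3×36, …, 11×2, 12×1) = 108
m[14] = max(1×108, 2×81, 3×54, …, 12×2, 13×1) = 162
m[15] = max(1×162, 2×108, 3×81, …, 13×2, 14×1) = 243
m[16] = max(1×243, 2×162, 3×108, …, 14×2, 15×1) = 324
m[17] = max(1×324, 2×243, 3×162, …, 15×2, 16×1) = 486
m[18] = max(1×486, 2×324, 3×243, …, 16×2, 17×1) = 729
m[19] = max(1×729, 2×486, 3×324, …, 17×2, 18×1) = 972
m[20] = max(1×972, 2×729, 3×486, …, 18×2, 19×1) = 1458
m[21] = max(1×1458, 2×972, 3×729, …, 19×2, 20×1) = 2187
m[22] = max(1×2187, 2×1458, 3×972, …, 20×2, 21×1) = 2916
One optimal split: 3 + 3 + 3 + 3 + 3 + 3 + 2 + 2; product 3×3×3×3×3×3×2×2 = 2916.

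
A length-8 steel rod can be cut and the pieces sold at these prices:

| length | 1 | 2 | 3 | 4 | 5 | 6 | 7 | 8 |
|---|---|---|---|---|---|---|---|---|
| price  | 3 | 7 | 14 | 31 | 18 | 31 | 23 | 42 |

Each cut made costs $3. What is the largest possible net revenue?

Let v[k] be the best obtainable value from length k. For each k, try every first piece i and keep the best of price[i] + v[k−i] minus the 3 cut fee when i<k.
v[1] = 3
v[2] = 7
v[3] = 14
v[4] = 31
v[5] = 31  (first piece 1, then v[4]=31)
v[6] = 35  (first piece 2, then v[4]=31)
v[7] = 42  (first piece 3, then v[4]=31)
v[8] = 59  (first piece 4, then v[4]=31)
One optimal plan: pieces 4 + 4 (1 cut) → $62 − $3 = $59.

59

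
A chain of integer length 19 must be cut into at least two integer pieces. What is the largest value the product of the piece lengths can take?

972

Define m[k] = max over 1≤i<k of i · max(k−i, m[k−i]); the inner max lets the remainder stay uncut if that's better.
m[2] = 1·max(1,0) = 1·1 = 1
m[3] = 1·max(2,1) = 1·2 = 2
m[4] = 2·max(2,1) = 2·2 = 4
m[5] = 2·max(3,2) = 2·3 = 6
m[6] = 3·max(3,2) = 3·3 = 9
m[7] = 2·max(5,6) = 2·6 = 12
m[8] = 2·max(6,9) = 2·9 = 18
m[9] = 3·max(6,9) = 3·9 = 27
m[10] = 2·max(8,18) = 2·18 = 36
m[11] = 2·max(9,27) = 2·27 = 54
m[12] = 3·max(9,27) = 3·27 = 81
m[13] = 2·max(11,54) = 2·54 = 108
m[14] = 2·max(12,81) = 2·81 = 162
m[15] = 3·max(12,81) = 3·81 = 243
m[16] = 2·max(14,162) = 2·162 = 324
m[17] = 2·max(15,243) = 2·243 = 486
m[18] = 3·max(15,243) = 3·243 = 729
m[19] = 2·max(17,486) = 2·486 = 972
One optimal split: 3 + 3 + 3 + 3 + 3 + 2 + 2; product 3·3·3·3·3·2·2 = 972.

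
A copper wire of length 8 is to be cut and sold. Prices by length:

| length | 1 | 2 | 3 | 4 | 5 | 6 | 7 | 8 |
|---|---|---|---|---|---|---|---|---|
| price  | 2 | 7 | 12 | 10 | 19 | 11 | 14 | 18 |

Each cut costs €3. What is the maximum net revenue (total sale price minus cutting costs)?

Consider every possible first cut. net[k] is the best of p[i]+net[k−i] over all sellable i≤k, charging 3 whenever i<k.
net[1] = 2
net[2] = max(2+2-3, 7+0) = 7
net[3] = max(2+7-3, 7+2-3, 12+0) = 12
net[4] = max(2+12-3, 7+7-3, 12+2-3, 10+0) = 11
net[5] = max(2+11-3, 7+12-3, 12+7-3, 10+2-3, 19+0) = 19
net[6] = max(2+19-3, 7+11-3, 12+12-3, 10+7-3, 19+2-3, 11+0) = 21
net[7] = max(2+21-3, 7+19-3, 12+11-3, …, 11+2-3, 14+0) = 23
net[8] = max(2+23-3, 7+21-3, 12+19-3, …, 14+2-3, 18+0) = 28
One optimal plan: pieces 5 + 3 (1 cut) → €31 − €3 = €28.

28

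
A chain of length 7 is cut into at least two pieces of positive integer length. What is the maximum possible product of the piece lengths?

12

Fill g[k] for k=2..7: at each k try every first piece i and multiply by the better of (k−i) uncut or g[k−i].
g[2] = 1*max(1,0) = 1*1 = 1
g[3] = max(1*2, 2*1) = 2
g[4] = max(1*3, 2*2, 3*1) = 4
g[5] = max(1*4, 2*3, 3*2, 4*1) = 6
g[6] = max(1*6, 2*4, 3*3, 4*2, 5*1) = 9
g[7] = max(1*9, 2*6, 3*4, 4*3, 5*2, 6*1) = 12
One optimal split: 3 + 2 + 2; product 3*2*2 = 12.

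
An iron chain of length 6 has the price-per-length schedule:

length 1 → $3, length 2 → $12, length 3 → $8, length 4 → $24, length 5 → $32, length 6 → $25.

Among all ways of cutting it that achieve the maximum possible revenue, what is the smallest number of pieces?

2

Consider every possible first cut. r[k] is the best of p[i]+r[k−i] over all sellable i≤k.
r[1] = 3
r[2] = max(3+3, 12+0) = 12
r[3] = max(3+12, 12+3, 8+0) = 15
r[4] = max(3+15, 12+12, 8+3, 24+0) = 24
r[5] = max(3+24, 12+15, 8+12, 24+3, 32+0) = 32
r[6] = max(3+32, 12+24, 8+15, 24+12, 32+3, 25+0) = 36
Maximum revenue is $36.
Now minimize piece count subject to staying optimal: for each k, pieces[k] = 1 + min over i with p[i]+r[k−i]=r[k] of pieces[k−i].
pieces[3] = 2
pieces[4] = 1
pieces[5] = 1
pieces[6] = 2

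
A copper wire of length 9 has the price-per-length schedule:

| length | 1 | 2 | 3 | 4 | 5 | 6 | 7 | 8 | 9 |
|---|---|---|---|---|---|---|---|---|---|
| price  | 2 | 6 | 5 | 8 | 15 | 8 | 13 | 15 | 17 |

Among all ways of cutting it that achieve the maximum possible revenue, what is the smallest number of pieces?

3

Build r[k] bottom-up: r[k] = max over allowed piece i of (p[i] + r[k−i]).
r[1] = 2
r[2] = 6
r[3] = 8  (first piece 1, then r[2]=6)
r[4] = 12  (first piece 2, then r[2]=6)
r[5] = 15
r[6] = 18  (first piece 2, then r[4]=12)
r[7] = 21  (first piece 2, then r[5]=15)
r[8] = 24  (first piece 2, then r[6]=18)
r[9] = 27  (first piece 2, then r[7]=21)
Maximum revenue is €27.
Now minimize piece count subject to staying optimal: for each k, pieces[k] = 1 + min over i with p[i]+r[k−i]=r[k] of pieces[k−i].
pieces[6] = 3
pieces[7] = 2
pieces[8] = 4
pieces[9] = 3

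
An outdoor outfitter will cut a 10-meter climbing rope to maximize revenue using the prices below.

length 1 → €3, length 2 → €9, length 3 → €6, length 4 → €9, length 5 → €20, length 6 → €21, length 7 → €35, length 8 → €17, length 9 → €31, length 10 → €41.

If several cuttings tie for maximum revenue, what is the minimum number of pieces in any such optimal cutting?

Let r[k] be the best obtainable value from length k. For each k, try every first piece i and keep the best of price[i] + r[k−i].
r[1] = 3
r[2] = 9
r[3] = 12  (first piece 1, then r[2]=9)
r[4] = 18  (first piece 2, then r[2]=9)
r[5] = 21  (first piece 1, then r[4]=18)
r[6] = 27  (first piece 2, then r[4]=18)
r[7] = 35
r[8] = 38  (first piece 1, then r[7]=35)
r[9] = 44  (first piece 2, then r[7]=35)
r[10] = 47  (first piece 1, then r[9]=44)
Maximum revenue is €47.
Now minimize piece count subject to staying optimal: for each k, pieces[k] = 1 + min over i with p[i]+r[k−i]=r[k] of pieces[k−i].
pieces[7] = 1
pieces[8] = 2
pieces[9] = 2
pieces[10] = 3

3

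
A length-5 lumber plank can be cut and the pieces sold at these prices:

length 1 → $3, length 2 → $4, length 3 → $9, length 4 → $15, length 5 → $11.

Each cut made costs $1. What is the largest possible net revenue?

Build r[k] bottom-up: r[k] = max over allowed piece i of (p[i] + r[k−i]) − 1 per cut.
r[1] = 3
r[2] = max(3+3-1, 4+0) = 5
r[3] = max(3+5-1, 4+3-1, 9+0) = 9
r[4] = max(3+9-1, 4+5-1, 9+3-1, 15+0) = 15
r[5] = max(3+15-1, 4+9-1, 9+5-1, 15+3-1, 11+0) = 17
One optimal plan: pieces 4 + 1 (1 cut) → $18 − $1 = $17.

17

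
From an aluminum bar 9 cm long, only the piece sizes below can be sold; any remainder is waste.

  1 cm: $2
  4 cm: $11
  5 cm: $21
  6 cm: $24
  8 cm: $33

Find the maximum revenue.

Build r[k] bottom-up: r[k] = max over allowed piece i of (p[i] + r[k−i]).
r[1] = 2
r[2] = 4  (first piece 1, then r[1]=2)
r[3] = 6  (first piece 1, then r[2]=4)
r[4] = max(2+6, 11+0) = 11
r[5] = max(2+11, 11+2, 21+0) = 21
r[6] = max(2+21, 11+4, 21+2, 24+0) = 24
r[7] = max(2+24, 11+6, 21+4, 24+2) = 26
r[8] = max(2+26, 11+11, 21+6, 24+4, 33+0) = 33
r[9] = max(2+33, 11+21, 21+11, 24+6, 33+2) = 35
One optimal cutting: 8 + 1 → $35.

35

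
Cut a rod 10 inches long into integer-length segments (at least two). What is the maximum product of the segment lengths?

36

Define g[k] = max over 1≤i<k of i · max(k−i, g[k−i]); the inner max lets the remainder stay uncut if that's better.
Small cases: g[2]=1, g[3]=2, g[4]=4, g[5]=6.
g[6] = 3·max(3,2) = 3·3 = 9
g[7] = 2·max(5,6) = 2·6 = 12
g[8] = 2·max(6,9) = 2·9 = 18
g[9] = 3·max(6,9) = 3·9 = 27
g[10] = 2·max(8,18) = 2·18 = 36
One optimal split: 3 + 3 + 2 + 2; product 3·3·2·2 = 36.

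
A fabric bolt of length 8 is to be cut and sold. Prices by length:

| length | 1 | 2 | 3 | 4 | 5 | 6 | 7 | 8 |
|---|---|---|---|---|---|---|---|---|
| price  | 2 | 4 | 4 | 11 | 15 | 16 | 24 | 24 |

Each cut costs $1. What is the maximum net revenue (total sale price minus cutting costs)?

25

Consider every possible first cut. v[k] is the best of p[i]+v[k−i] over all sellable i≤k, charging 1 whenever i<k.
v[1] = 2
v[2] = 4
v[3] = 5  (first piece 1, then v[2]=4)
v[4] = 11
v[5] = 15
v[6] = 16  (first piece 1, then v[5]=15)
v[7] = 24
v[8] = 25  (first piece 1, then v[7]=24)
One optimal plan: pieces 7 + 1 (1 cut) → $26 − $1 = $25.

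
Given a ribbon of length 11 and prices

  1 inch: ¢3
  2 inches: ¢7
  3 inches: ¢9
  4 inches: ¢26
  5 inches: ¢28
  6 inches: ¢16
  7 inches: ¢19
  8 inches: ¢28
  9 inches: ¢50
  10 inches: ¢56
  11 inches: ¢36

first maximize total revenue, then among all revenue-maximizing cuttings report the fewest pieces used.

Let r[k] be the best obtainable value from length k. For each k, try every first piece i and keep the best of price[i] + r[k−i].
r[1] = 3
r[2] = max(3+3, 7+0) = 7
r[3] = max(3+7, 7+3, 9+0) = 10
r[4] = max(3+10, 7+7, 9+3, 26+0) = 26
r[5] = max(3+26, 7+10, 9+7, 26+3, 28+0) = 29
r[6] = max(3+29, 7+26, 9+10, 26+7, 28+3, 16+0) = 33
r[7] = max(3+33, 7+29, 9+26, …, 16+3, 19+0) = 36
r[8] = max(3+36, 7+33, 9+29, …, 19+3, 28+0) = 52
r[9] = max(3+52, 7+36, 9+33, …, 28+3, 50+0) = 55
r[10] = max(3+55, 7+52, 9+36, …, 50+3, 56+0) = 59
r[11] = max(3+59, 7+55, 9+52, …, 56+3, 36+0) = 62
Maximum revenue is ¢62.
Now minimize piece count subject to staying optimal: for each k, pieces[k] = 1 + min over i with p[i]+r[k−i]=r[k] of pieces[k−i].
pieces[8] = 2
pieces[9] = 3
pieces[10] = 3
pieces[11] = 4

4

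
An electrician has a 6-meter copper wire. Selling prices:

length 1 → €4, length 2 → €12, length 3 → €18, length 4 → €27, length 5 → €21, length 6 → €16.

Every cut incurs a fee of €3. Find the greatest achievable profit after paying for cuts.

Consider every possible first cut. net[k] is the best of p[i]+net[k−i] over all sellable i≤k, charging 3 whenever i<k.
net[1] = 4
net[2] = max(4+4-3, 12+0) = 12
net[3] = max(4+12-3, 12+4-3, 18+0) = 18
net[4] = max(4+18-3, 12+12-3, 18+4-3, 27+0) = 27
net[5] = max(4+27-3, 12+18-3, 18+12-3, 27+4-3, 21+0) = 28
net[6] = max(4+28-3, 12+27-3, 18+18-3, 27+12-3, 21+4-3, 16+0) = 36
One optimal plan: pieces 4 + 2 (1 cut) → €39 − €3 = €36.

36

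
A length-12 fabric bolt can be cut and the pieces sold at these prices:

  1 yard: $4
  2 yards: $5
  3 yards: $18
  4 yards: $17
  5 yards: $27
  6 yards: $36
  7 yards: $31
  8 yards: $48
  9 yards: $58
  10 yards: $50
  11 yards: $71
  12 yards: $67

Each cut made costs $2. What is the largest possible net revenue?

Build r[k] bottom-up: r[k] = max over allowed piece i of (p[i] + r[k−i]) − 2 per cut.
r[1] = 4
r[2] = 6  (first piece 1, then r[1]=4)
r[3] = 18
r[4] = 20  (first piece 1, then r[3]=18)
r[5] = 27
r[6] = 36
r[7] = 38  (first piece 1, then r[6]=36)
r[8] = 48
r[9] = 58
r[10] = 60  (first piece 1, then r[9]=58)
r[11] = 71
r[12] = 74  (first piece 3, then r[9]=58)
One optimal plan: pieces 9 + 3 (1 cut) → $76 − $2 = $74.

74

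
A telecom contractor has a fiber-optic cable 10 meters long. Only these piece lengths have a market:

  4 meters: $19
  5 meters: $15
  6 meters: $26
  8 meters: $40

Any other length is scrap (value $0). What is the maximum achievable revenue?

Let r[k] be the best obtainable value from length k. For each k, try every first piece i and keep the best of price[i] + r[k−i].
r[1] = 0
r[2] = 0
r[3] = 0
r[4] = 19
r[5] = max(19+0, 15+0) = 19
r[6] = max(19+0, 15+0, 26+0) = 26
r[7] = max(19+0, 15+0, 26+0) = 26
r[8] = max(19+19, 15+0, 26+0, 40+0) = 40
r[9] = max(19+19, 15+19, 26+0, 40+0) = 40
r[10] = max(19+26, 15+19, 26+19, 40+0) = 45
One optimal cutting: 6 + 4 → $45.

45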